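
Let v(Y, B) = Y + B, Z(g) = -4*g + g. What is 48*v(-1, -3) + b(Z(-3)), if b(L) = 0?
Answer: -192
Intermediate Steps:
Z(g) = -3*g
v(Y, B) = B + Y
48*v(-1, -3) + b(Z(-3)) = 48*(-3 - 1) + 0 = 48*(-4) + 0 = -192 + 0 = -192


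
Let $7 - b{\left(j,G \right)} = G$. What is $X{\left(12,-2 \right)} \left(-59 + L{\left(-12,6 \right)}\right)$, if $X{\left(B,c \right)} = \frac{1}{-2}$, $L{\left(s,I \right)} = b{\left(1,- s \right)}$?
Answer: $32$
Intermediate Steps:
$b{\left(j,G \right)} = 7 - G$
$L{\left(s,I \right)} = 7 + s$ ($L{\left(s,I \right)} = 7 - - s = 7 + s$)
$X{\left(B,c \right)} = - \frac{1}{2}$
$X{\left(12,-2 \right)} \left(-59 + L{\left(-12,6 \right)}\right) = - \frac{-59 + \left(7 - 12\right)}{2} = - \frac{-59 - 5}{2} = \left(- \frac{1}{2}\right) \left(-64\right) = 32$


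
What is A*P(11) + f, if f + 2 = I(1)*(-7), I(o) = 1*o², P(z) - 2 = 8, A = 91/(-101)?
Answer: -1819/101 ≈ -18.010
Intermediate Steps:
A = -91/101 (A = 91*(-1/101) = -91/101 ≈ -0.90099)
P(z) = 10 (P(z) = 2 + 8 = 10)
I(o) = o²
f = -9 (f = -2 + 1²*(-7) = -2 + 1*(-7) = -2 - 7 = -9)
A*P(11) + f = -91/101*10 - 9 = -910/101 - 9 = -1819/101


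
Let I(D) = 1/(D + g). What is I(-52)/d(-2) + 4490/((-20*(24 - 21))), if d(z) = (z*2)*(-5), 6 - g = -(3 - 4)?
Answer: -211033/2820 ≈ -74.834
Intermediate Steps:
g = 5 (g = 6 - (-1)*(3 - 4) = 6 - (-1)*(-1) = 6 - 1*1 = 6 - 1 = 5)
d(z) = -10*z (d(z) = (2*z)*(-5) = -10*z)
I(D) = 1/(5 + D) (I(D) = 1/(D + 5) = 1/(5 + D))
I(-52)/d(-2) + 4490/((-20*(24 - 21))) = 1/((5 - 52)*((-10*(-2)))) + 4490/((-20*(24 - 21))) = 1/(-47*20) + 4490/((-20*3)) = -1/47*1/20 + 4490/(-60) = -1/940 + 4490*(-1/60) = -1/940 - 449/6 = -211033/2820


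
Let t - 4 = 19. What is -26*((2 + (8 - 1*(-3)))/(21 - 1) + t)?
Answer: -6149/10 ≈ -614.90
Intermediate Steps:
t = 23 (t = 4 + 19 = 23)
-26*((2 + (8 - 1*(-3)))/(21 - 1) + t) = -26*((2 + (8 - 1*(-3)))/(21 - 1) + 23) = -26*((2 + (8 + 3))/20 + 23) = -26*((2 + 11)*(1/20) + 23) = -26*(13*(1/20) + 23) = -26*(13/20 + 23) = -26*473/20 = -6149/10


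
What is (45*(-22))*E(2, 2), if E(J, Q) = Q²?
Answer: -3960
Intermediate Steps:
(45*(-22))*E(2, 2) = (45*(-22))*2² = -990*4 = -3960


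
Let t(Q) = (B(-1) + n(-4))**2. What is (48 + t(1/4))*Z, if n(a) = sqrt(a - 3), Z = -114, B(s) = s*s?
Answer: -4788 - 228*I*sqrt(7) ≈ -4788.0 - 603.23*I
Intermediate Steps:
B(s) = s**2
n(a) = sqrt(-3 + a)
t(Q) = (1 + I*sqrt(7))**2 (t(Q) = ((-1)**2 + sqrt(-3 - 4))**2 = (1 + sqrt(-7))**2 = (1 + I*sqrt(7))**2)
(48 + t(1/4))*Z = (48 + (1 + I*sqrt(7))**2)*(-114) = -5472 - 114*(1 + I*sqrt(7))**2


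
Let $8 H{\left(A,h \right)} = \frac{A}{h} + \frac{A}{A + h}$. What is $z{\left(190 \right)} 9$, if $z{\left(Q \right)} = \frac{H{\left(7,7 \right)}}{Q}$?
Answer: $\frac{27}{3040} \approx 0.0088816$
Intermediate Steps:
$H{\left(A,h \right)} = \frac{A}{8 h} + \frac{A}{8 \left(A + h\right)}$ ($H{\left(A,h \right)} = \frac{\frac{A}{h} + \frac{A}{A + h}}{8} = \frac{A}{8 h} + \frac{A}{8 \left(A + h\right)}$)
$z{\left(Q \right)} = \frac{3}{16 Q}$ ($z{\left(Q \right)} = \frac{\frac{1}{8} \cdot 7 \cdot \frac{1}{7} \frac{1}{7 + 7} \left(7 + 2 \cdot 7\right)}{Q} = \frac{\frac{1}{8} \cdot 7 \cdot \frac{1}{7} \cdot \frac{1}{14} \left(7 + 14\right)}{Q} = \frac{\frac{1}{8} \cdot 7 \cdot \frac{1}{7} \cdot \frac{1}{14} \cdot 21}{Q} = \frac{3}{16 Q}$)
$z{\left(190 \right)} 9 = \frac{3}{16 \cdot 190} \cdot 9 = \frac{3}{16} \cdot \frac{1}{190} \cdot 9 = \frac{3}{3040} \cdot 9 = \frac{27}{3040}$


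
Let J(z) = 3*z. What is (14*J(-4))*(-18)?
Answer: 3024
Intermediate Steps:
(14*J(-4))*(-18) = (14*(3*(-4)))*(-18) = (14*(-12))*(-18) = -168*(-18) = 3024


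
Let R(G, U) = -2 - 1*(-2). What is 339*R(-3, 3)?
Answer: 0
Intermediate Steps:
R(G, U) = 0 (R(G, U) = -2 + 2 = 0)
339*R(-3, 3) = 339*0 = 0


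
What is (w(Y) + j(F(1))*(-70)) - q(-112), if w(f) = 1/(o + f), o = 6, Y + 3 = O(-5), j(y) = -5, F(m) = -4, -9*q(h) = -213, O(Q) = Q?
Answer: 1955/6 ≈ 325.83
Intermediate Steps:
q(h) = 71/3 (q(h) = -⅑*(-213) = 71/3)
Y = -8 (Y = -3 - 5 = -8)
w(f) = 1/(6 + f)
(w(Y) + j(F(1))*(-70)) - q(-112) = (1/(6 - 8) - 5*(-70)) - 1*71/3 = (1/(-2) + 350) - 71/3 = (-½ + 350) - 71/3 = 699/2 - 71/3 = 1955/6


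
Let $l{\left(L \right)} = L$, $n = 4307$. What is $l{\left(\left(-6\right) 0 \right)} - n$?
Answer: $-4307$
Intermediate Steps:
$l{\left(\left(-6\right) 0 \right)} - n = \left(-6\right) 0 - 4307 = 0 - 4307 = -4307$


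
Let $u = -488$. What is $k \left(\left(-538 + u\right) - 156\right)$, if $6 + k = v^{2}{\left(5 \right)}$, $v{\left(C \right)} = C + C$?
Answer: $-111108$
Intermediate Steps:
$v{\left(C \right)} = 2 C$
$k = 94$ ($k = -6 + \left(2 \cdot 5\right)^{2} = -6 + 10^{2} = -6 + 100 = 94$)
$k \left(\left(-538 + u\right) - 156\right) = 94 \left(\left(-538 - 488\right) - 156\right) = 94 \left(-1026 - 156\right) = 94 \left(-1182\right) = -111108$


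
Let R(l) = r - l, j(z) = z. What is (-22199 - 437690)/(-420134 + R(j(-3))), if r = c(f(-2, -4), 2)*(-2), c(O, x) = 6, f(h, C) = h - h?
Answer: 459889/420143 ≈ 1.0946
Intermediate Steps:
f(h, C) = 0
r = -12 (r = 6*(-2) = -12)
R(l) = -12 - l
(-22199 - 437690)/(-420134 + R(j(-3))) = (-22199 - 437690)/(-420134 + (-12 - 1*(-3))) = -459889/(-420134 + (-12 + 3)) = -459889/(-420134 - 9) = -459889/(-420143) = -459889*(-1/420143) = 459889/420143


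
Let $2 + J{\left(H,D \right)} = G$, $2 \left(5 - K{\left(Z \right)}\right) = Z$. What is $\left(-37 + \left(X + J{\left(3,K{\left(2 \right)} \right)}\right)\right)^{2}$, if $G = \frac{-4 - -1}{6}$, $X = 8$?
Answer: $\frac{3969}{4} \approx 992.25$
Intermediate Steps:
$K{\left(Z \right)} = 5 - \frac{Z}{2}$
$G = - \frac{1}{2}$ ($G = \left(-4 + 1\right) \frac{1}{6} = \left(-3\right) \frac{1}{6} = - \frac{1}{2} \approx -0.5$)
$J{\left(H,D \right)} = - \frac{5}{2}$ ($J{\left(H,D \right)} = -2 - \frac{1}{2} = - \frac{5}{2}$)
$\left(-37 + \left(X + J{\left(3,K{\left(2 \right)} \right)}\right)\right)^{2} = \left(-37 + \left(8 - \frac{5}{2}\right)\right)^{2} = \left(-37 + \frac{11}{2}\right)^{2} = \left(- \frac{63}{2}\right)^{2} = \frac{3969}{4}$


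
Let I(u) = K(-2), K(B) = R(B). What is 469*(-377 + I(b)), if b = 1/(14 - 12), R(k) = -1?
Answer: -177282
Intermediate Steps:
K(B) = -1
b = ½ (b = 1/2 = ½ ≈ 0.50000)
I(u) = -1
469*(-377 + I(b)) = 469*(-377 - 1) = 469*(-378) = -177282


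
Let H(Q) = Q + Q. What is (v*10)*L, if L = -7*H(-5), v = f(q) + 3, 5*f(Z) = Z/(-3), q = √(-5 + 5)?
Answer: 2100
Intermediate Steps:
q = 0 (q = √0 = 0)
H(Q) = 2*Q
f(Z) = -Z/15 (f(Z) = (Z/(-3))/5 = (Z*(-⅓))/5 = (-Z/3)/5 = -Z/15)
v = 3 (v = -1/15*0 + 3 = 0 + 3 = 3)
L = 70 (L = -14*(-5) = -7*(-10) = 70)
(v*10)*L = (3*10)*70 = 30*70 = 2100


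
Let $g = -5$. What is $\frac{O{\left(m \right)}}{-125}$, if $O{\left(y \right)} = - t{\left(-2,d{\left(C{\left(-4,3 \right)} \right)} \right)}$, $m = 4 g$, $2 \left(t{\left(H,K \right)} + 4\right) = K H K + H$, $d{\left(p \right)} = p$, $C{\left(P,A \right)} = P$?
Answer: $- \frac{21}{125} \approx -0.168$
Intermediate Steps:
$t{\left(H,K \right)} = -4 + \frac{H}{2} + \frac{H K^{2}}{2}$ ($t{\left(H,K \right)} = -4 + \frac{K H K + H}{2} = -4 + \frac{H K K + H}{2} = -4 + \frac{H K^{2} + H}{2} = -4 + \frac{H + H K^{2}}{2} = -4 + \left(\frac{H}{2} + \frac{H K^{2}}{2}\right) = -4 + \frac{H}{2} + \frac{H K^{2}}{2}$)
$m = -20$ ($m = 4 \left(-5\right) = -20$)
$O{\left(y \right)} = 21$ ($O{\left(y \right)} = - (-4 + \frac{1}{2} \left(-2\right) + \frac{1}{2} \left(-2\right) \left(-4\right)^{2}) = - (-4 - 1 + \frac{1}{2} \left(-2\right) 16) = - (-4 - 1 - 16) = \left(-1\right) \left(-21\right) = 21$)
$\frac{O{\left(m \right)}}{-125} = \frac{21}{-125} = 21 \left(- \frac{1}{125}\right) = - \frac{21}{125}$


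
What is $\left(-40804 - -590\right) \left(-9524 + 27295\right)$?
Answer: $-714642994$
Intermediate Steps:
$\left(-40804 - -590\right) \left(-9524 + 27295\right) = \left(-40804 + \left(-19043 + 19633\right)\right) 17771 = \left(-40804 + 590\right) 17771 = \left(-40214\right) 17771 = -714642994$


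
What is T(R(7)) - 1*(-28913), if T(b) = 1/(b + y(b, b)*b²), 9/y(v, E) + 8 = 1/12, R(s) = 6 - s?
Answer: 5869244/203 ≈ 28913.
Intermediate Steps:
y(v, E) = -108/95 (y(v, E) = 9/(-8 + 1/12) = 9/(-95/12) = 9*(-12/95) = -108/95)
T(b) = 1/(b - 108*b²/95)
T(R(7)) - 1*(-28913) = 95/((6 - 1*7)*(95 - 108*(6 - 1*7))) - 1*(-28913) = 95/((6 - 7)*(95 - 108*(6 - 7))) + 28913 = 95/(-1*(95 - 108*(-1))) + 28913 = 95*(-1)/(95 + 108) + 28913 = 95*(-1)/203 + 28913 = 95*(-1)*(1/203) + 28913 = -95/203 + 28913 = 5869244/203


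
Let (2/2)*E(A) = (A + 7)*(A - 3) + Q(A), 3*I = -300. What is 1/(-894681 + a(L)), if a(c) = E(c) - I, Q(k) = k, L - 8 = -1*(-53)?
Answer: -1/890576 ≈ -1.1229e-6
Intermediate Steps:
L = 61 (L = 8 - 1*(-53) = 8 + 53 = 61)
I = -100 (I = (⅓)*(-300) = -100)
E(A) = A + (-3 + A)*(7 + A) (E(A) = (A + 7)*(A - 3) + A = (7 + A)*(-3 + A) + A = (-3 + A)*(7 + A) + A = A + (-3 + A)*(7 + A))
a(c) = 79 + c² + 5*c (a(c) = (-21 + c² + 5*c) - 1*(-100) = (-21 + c² + 5*c) + 100 = 79 + c² + 5*c)
1/(-894681 + a(L)) = 1/(-894681 + (79 + 61² + 5*61)) = 1/(-894681 + (79 + 3721 + 305)) = 1/(-894681 + 4105) = 1/(-890576) = -1/890576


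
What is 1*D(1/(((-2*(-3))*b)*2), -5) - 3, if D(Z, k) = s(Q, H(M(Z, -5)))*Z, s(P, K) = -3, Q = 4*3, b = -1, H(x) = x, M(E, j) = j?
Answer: -11/4 ≈ -2.7500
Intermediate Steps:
Q = 12
D(Z, k) = -3*Z
1*D(1/(((-2*(-3))*b)*2), -5) - 3 = 1*(-3/((-2*(-3)*(-1))*2)) - 3 = 1*(-3/((6*(-1))*2)) - 3 = 1*(-3/((-6*2))) - 3 = 1*(-3/(-12)) - 3 = 1*(-3*(-1/12)) - 3 = 1*(1/4) - 3 = 1/4 - 3 = -11/4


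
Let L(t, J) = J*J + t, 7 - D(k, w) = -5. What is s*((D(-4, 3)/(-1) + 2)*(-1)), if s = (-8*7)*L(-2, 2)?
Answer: -1120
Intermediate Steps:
D(k, w) = 12 (D(k, w) = 7 - 1*(-5) = 7 + 5 = 12)
L(t, J) = t + J² (L(t, J) = J² + t = t + J²)
s = -112 (s = (-8*7)*(-2 + 2²) = -56*(-2 + 4) = -56*2 = -112)
s*((D(-4, 3)/(-1) + 2)*(-1)) = -112*(12/(-1) + 2)*(-1) = -112*(12*(-1) + 2)*(-1) = -112*(-12 + 2)*(-1) = -(-1120)*(-1) = -112*10 = -1120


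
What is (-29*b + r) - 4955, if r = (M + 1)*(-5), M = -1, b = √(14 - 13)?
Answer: -4984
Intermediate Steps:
b = 1 (b = √1 = 1)
r = 0 (r = (-1 + 1)*(-5) = 0*(-5) = 0)
(-29*b + r) - 4955 = (-29*1 + 0) - 4955 = (-29 + 0) - 4955 = -29 - 4955 = -4984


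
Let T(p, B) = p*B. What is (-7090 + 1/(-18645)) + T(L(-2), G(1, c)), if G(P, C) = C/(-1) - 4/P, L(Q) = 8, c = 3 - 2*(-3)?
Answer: -134132131/18645 ≈ -7194.0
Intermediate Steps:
c = 9 (c = 3 + 6 = 9)
G(P, C) = -C - 4/P (G(P, C) = C*(-1) - 4/P = -C - 4/P)
T(p, B) = B*p
(-7090 + 1/(-18645)) + T(L(-2), G(1, c)) = (-7090 + 1/(-18645)) + (-1*9 - 4/1)*8 = (-7090 - 1/18645) + (-9 - 4*1)*8 = -132193051/18645 + (-9 - 4)*8 = -132193051/18645 - 13*8 = -132193051/18645 - 104 = -134132131/18645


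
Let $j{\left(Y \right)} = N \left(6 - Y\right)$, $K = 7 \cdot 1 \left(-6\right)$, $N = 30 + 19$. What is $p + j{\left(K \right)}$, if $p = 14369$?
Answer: $16721$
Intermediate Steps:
$N = 49$
$K = -42$ ($K = 7 \left(-6\right) = -42$)
$j{\left(Y \right)} = 294 - 49 Y$ ($j{\left(Y \right)} = 49 \left(6 - Y\right) = 294 - 49 Y$)
$p + j{\left(K \right)} = 14369 + \left(294 - -2058\right) = 14369 + \left(294 + 2058\right) = 14369 + 2352 = 16721$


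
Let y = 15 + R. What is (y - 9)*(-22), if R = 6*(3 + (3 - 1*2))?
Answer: -660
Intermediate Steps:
R = 24 (R = 6*(3 + (3 - 2)) = 6*(3 + 1) = 6*4 = 24)
y = 39 (y = 15 + 24 = 39)
(y - 9)*(-22) = (39 - 9)*(-22) = 30*(-22) = -660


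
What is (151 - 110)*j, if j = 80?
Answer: 3280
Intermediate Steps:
(151 - 110)*j = (151 - 110)*80 = 41*80 = 3280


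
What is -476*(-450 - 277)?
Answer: 346052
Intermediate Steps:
-476*(-450 - 277) = -476*(-727) = 346052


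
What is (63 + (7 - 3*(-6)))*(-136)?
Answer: -11968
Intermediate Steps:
(63 + (7 - 3*(-6)))*(-136) = (63 + (7 + 18))*(-136) = (63 + 25)*(-136) = 88*(-136) = -11968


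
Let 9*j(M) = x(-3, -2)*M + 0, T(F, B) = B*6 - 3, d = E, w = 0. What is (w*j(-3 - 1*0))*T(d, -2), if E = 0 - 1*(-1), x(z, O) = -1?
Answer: 0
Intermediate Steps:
E = 1 (E = 0 + 1 = 1)
d = 1
T(F, B) = -3 + 6*B (T(F, B) = 6*B - 3 = -3 + 6*B)
j(M) = -M/9 (j(M) = (-M + 0)/9 = (-M)/9 = -M/9)
(w*j(-3 - 1*0))*T(d, -2) = (0*(-(-3 - 1*0)/9))*(-3 + 6*(-2)) = (0*(-(-3 + 0)/9))*(-3 - 12) = (0*(-⅑*(-3)))*(-15) = (0*(⅓))*(-15) = 0*(-15) = 0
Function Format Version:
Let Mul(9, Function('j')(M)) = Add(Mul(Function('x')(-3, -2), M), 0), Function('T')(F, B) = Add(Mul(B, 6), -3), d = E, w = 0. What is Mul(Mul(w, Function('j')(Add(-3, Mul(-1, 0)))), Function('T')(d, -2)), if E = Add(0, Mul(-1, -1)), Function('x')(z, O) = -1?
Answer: 0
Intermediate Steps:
E = 1 (E = Add(0, 1) = 1)
d = 1
Function('T')(F, B) = Add(-3, Mul(6, B)) (Function('T')(F, B) = Add(Mul(6, B), -3) = Add(-3, Mul(6, B)))
Function('j')(M) = Mul(Rational(-1, 9), M) (Function('j')(M) = Mul(Rational(1, 9), Add(Mul(-1, M), 0)) = Mul(Rational(1, 9), Mul(-1, M)) = Mul(Rational(-1, 9), M))
Mul(Mul(w, Function('j')(Add(-3, Mul(-1, 0)))), Function('T')(d, -2)) = Mul(Mul(0, Mul(Rational(-1, 9), Add(-3, Mul(-1, 0)))), Add(-3, Mul(6, -2))) = Mul(Mul(0, Mul(Rational(-1, 9), Add(-3, 0))), Add(-3, -12)) = Mul(Mul(0, Mul(Rational(-1, 9), -3)), -15) = Mul(Mul(0, Rational(1, 3)), -15) = Mul(0, -15) = 0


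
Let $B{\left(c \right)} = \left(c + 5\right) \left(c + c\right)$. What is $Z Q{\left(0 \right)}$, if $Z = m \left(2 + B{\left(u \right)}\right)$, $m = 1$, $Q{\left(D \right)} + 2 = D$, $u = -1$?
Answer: $12$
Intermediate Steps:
$Q{\left(D \right)} = -2 + D$
$B{\left(c \right)} = 2 c \left(5 + c\right)$ ($B{\left(c \right)} = \left(5 + c\right) 2 c = 2 c \left(5 + c\right)$)
$Z = -6$ ($Z = 1 \left(2 + 2 \left(-1\right) \left(5 - 1\right)\right) = 1 \left(2 + 2 \left(-1\right) 4\right) = 1 \left(2 - 8\right) = 1 \left(-6\right) = -6$)
$Z Q{\left(0 \right)} = - 6 \left(-2 + 0\right) = \left(-6\right) \left(-2\right) = 12$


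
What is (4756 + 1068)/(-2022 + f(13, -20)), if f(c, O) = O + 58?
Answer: -91/31 ≈ -2.9355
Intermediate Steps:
f(c, O) = 58 + O
(4756 + 1068)/(-2022 + f(13, -20)) = (4756 + 1068)/(-2022 + (58 - 20)) = 5824/(-2022 + 38) = 5824/(-1984) = 5824*(-1/1984) = -91/31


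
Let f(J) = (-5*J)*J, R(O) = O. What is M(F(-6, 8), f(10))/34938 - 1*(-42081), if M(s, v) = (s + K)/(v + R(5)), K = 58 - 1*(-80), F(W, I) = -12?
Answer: 40431214388/960795 ≈ 42081.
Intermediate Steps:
K = 138 (K = 58 + 80 = 138)
f(J) = -5*J²
M(s, v) = (138 + s)/(5 + v) (M(s, v) = (s + 138)/(v + 5) = (138 + s)/(5 + v))
M(F(-6, 8), f(10))/34938 - 1*(-42081) = ((138 - 12)/(5 - 5*10²))/34938 - 1*(-42081) = (126/(5 - 5*100))*(1/34938) + 42081 = (126/(5 - 500))*(1/34938) + 42081 = (126/(-495))*(1/34938) + 42081 = -1/495*126*(1/34938) + 42081 = -14/55*1/34938 + 42081 = -7/960795 + 42081 = 40431214388/960795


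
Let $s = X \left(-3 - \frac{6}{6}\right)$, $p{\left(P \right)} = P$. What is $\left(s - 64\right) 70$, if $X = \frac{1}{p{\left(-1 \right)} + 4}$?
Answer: $- \frac{13720}{3} \approx -4573.3$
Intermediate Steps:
$X = \frac{1}{3}$ ($X = \frac{1}{-1 + 4} = \frac{1}{3} \approx 0.33333$)
$s = - \frac{4}{3}$ ($s = \frac{-3 - \frac{6}{6}}{3} = \frac{-3 - 1}{3} = \frac{1}{3} \left(-4\right) = - \frac{4}{3} \approx -1.3333$)
$\left(s - 64\right) 70 = \left(- \frac{4}{3} - 64\right) 70 = \left(- \frac{196}{3}\right) 70 = - \frac{13720}{3}$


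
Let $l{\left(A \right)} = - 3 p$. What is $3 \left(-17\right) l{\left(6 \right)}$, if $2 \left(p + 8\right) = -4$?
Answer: $-1530$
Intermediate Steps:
$p = -10$ ($p = -8 + \frac{1}{2} \left(-4\right) = -8 - 2 = -10$)
$l{\left(A \right)} = 30$ ($l{\left(A \right)} = \left(-3\right) \left(-10\right) = 30$)
$3 \left(-17\right) l{\left(6 \right)} = 3 \left(-17\right) 30 = \left(-51\right) 30 = -1530$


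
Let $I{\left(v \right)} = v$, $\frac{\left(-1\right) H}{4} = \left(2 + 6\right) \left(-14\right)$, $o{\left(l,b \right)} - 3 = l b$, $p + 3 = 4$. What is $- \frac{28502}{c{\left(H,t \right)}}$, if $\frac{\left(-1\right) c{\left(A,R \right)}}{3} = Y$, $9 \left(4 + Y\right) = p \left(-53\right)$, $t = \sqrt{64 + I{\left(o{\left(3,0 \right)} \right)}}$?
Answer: $- \frac{85506}{89} \approx -960.74$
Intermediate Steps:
$p = 1$ ($p = -3 + 4 = 1$)
$o{\left(l,b \right)} = 3 + b l$ ($o{\left(l,b \right)} = 3 + l b = 3 + b l$)
$H = 448$ ($H = - 4 \left(2 + 6\right) \left(-14\right) = - 4 \cdot 8 \left(-14\right) = \left(-4\right) \left(-112\right) = 448$)
$t = \sqrt{67}$ ($t = \sqrt{64 + \left(3 + 0 \cdot 3\right)} = \sqrt{64 + \left(3 + 0\right)} = \sqrt{64 + 3} = \sqrt{67} \approx 8.1853$)
$Y = - \frac{89}{9}$ ($Y = -4 + \frac{1 \left(-53\right)}{9} = -4 + \frac{1}{9} \left(-53\right) = -4 - \frac{53}{9} = - \frac{89}{9} \approx -9.8889$)
$c{\left(A,R \right)} = \frac{89}{3}$ ($c{\left(A,R \right)} = \left(-3\right) \left(- \frac{89}{9}\right) = \frac{89}{3}$)
$- \frac{28502}{c{\left(H,t \right)}} = - \frac{28502}{\frac{89}{3}} = \left(-28502\right) \frac{3}{89} = - \frac{85506}{89}$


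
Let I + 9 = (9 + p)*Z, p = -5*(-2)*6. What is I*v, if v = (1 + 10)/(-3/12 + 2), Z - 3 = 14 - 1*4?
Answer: 39072/7 ≈ 5581.7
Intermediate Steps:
p = 60 (p = 10*6 = 60)
Z = 13 (Z = 3 + (14 - 1*4) = 3 + (14 - 4) = 3 + 10 = 13)
I = 888 (I = -9 + (9 + 60)*13 = -9 + 69*13 = -9 + 897 = 888)
v = 44/7 (v = 11/(-3*1/12 + 2) = 11/(-¼ + 2) = 11/(7/4) = 11*(4/7) = 44/7 ≈ 6.2857)
I*v = 888*(44/7) = 39072/7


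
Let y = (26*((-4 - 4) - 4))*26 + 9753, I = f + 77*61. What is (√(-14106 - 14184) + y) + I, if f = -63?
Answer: 6275 + I*√28290 ≈ 6275.0 + 168.2*I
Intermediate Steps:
I = 4634 (I = -63 + 77*61 = -63 + 4697 = 4634)
y = 1641 (y = (26*(-8 - 4))*26 + 9753 = (26*(-12))*26 + 9753 = -312*26 + 9753 = -8112 + 9753 = 1641)
(√(-14106 - 14184) + y) + I = (√(-14106 - 14184) + 1641) + 4634 = (√(-28290) + 1641) + 4634 = (I*√28290 + 1641) + 4634 = (1641 + I*√28290) + 4634 = 6275 + I*√28290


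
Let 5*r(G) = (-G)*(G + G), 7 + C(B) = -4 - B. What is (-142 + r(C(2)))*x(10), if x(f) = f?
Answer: -2096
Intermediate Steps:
C(B) = -11 - B (C(B) = -7 + (-4 - B) = -11 - B)
r(G) = -2*G²/5 (r(G) = ((-G)*(G + G))/5 = ((-G)*(2*G))/5 = (-2*G²)/5 = -2*G²/5)
(-142 + r(C(2)))*x(10) = (-142 - 2*(-11 - 1*2)²/5)*10 = (-142 - 2*(-11 - 2)²/5)*10 = (-142 - ⅖*(-13)²)*10 = (-142 - ⅖*169)*10 = (-142 - 338/5)*10 = -1048/5*10 = -2096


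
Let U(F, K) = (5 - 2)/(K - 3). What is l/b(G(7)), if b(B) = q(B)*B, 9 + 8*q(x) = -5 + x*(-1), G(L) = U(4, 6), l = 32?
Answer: -256/15 ≈ -17.067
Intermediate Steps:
U(F, K) = 3/(-3 + K)
G(L) = 1 (G(L) = 3/(-3 + 6) = 3/3 = 3*(⅓) = 1)
q(x) = -7/4 - x/8 (q(x) = -9/8 + (-5 + x*(-1))/8 = -9/8 + (-5 - x)/8 = -9/8 + (-5/8 - x/8) = -7/4 - x/8)
b(B) = B*(-7/4 - B/8) (b(B) = (-7/4 - B/8)*B = B*(-7/4 - B/8))
l/b(G(7)) = 32/((-⅛*1*(14 + 1))) = 32/((-⅛*1*15)) = 32/(-15/8) = 32*(-8/15) = -256/15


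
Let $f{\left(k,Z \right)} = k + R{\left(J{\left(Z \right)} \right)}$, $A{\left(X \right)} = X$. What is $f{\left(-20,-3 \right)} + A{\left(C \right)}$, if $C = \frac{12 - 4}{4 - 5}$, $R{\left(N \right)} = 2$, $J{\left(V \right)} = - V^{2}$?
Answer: $-26$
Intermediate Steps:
$C = -8$ ($C = \frac{8}{-1} = 8 \left(-1\right) = -8$)
$f{\left(k,Z \right)} = 2 + k$ ($f{\left(k,Z \right)} = k + 2 = 2 + k$)
$f{\left(-20,-3 \right)} + A{\left(C \right)} = \left(2 - 20\right) - 8 = -18 - 8 = -26$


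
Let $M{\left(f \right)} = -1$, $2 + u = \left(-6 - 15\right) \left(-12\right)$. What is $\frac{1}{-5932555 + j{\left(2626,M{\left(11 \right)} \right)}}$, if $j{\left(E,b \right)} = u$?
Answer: $- \frac{1}{5932305} \approx -1.6857 \cdot 10^{-7}$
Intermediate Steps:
$u = 250$ ($u = -2 + \left(-6 - 15\right) \left(-12\right) = -2 - -252 = -2 + 252 = 250$)
$j{\left(E,b \right)} = 250$
$\frac{1}{-5932555 + j{\left(2626,M{\left(11 \right)} \right)}} = \frac{1}{-5932555 + 250} = \frac{1}{-5932305} = - \frac{1}{5932305}$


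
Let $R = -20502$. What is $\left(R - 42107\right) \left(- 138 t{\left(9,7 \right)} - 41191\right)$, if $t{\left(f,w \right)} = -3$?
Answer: $2553007193$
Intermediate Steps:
$\left(R - 42107\right) \left(- 138 t{\left(9,7 \right)} - 41191\right) = \left(-20502 - 42107\right) \left(\left(-138\right) \left(-3\right) - 41191\right) = - 62609 \left(414 - 41191\right) = \left(-62609\right) \left(-40777\right) = 2553007193$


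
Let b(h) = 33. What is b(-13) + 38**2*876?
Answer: 1264977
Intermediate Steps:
b(-13) + 38**2*876 = 33 + 38**2*876 = 33 + 1444*876 = 33 + 1264944 = 1264977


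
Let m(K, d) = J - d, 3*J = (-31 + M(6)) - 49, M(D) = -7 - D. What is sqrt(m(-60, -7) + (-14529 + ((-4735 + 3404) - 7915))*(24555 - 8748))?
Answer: I*sqrt(375811449) ≈ 19386.0*I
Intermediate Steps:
J = -31 (J = ((-31 + (-7 - 1*6)) - 49)/3 = ((-31 + (-7 - 6)) - 49)/3 = ((-31 - 13) - 49)/3 = (-44 - 49)/3 = (1/3)*(-93) = -31)
m(K, d) = -31 - d
sqrt(m(-60, -7) + (-14529 + ((-4735 + 3404) - 7915))*(24555 - 8748)) = sqrt((-31 - 1*(-7)) + (-14529 + ((-4735 + 3404) - 7915))*(24555 - 8748)) = sqrt((-31 + 7) + (-14529 + (-1331 - 7915))*15807) = sqrt(-24 + (-14529 - 9246)*15807) = sqrt(-24 - 23775*15807) = sqrt(-24 - 375811425) = sqrt(-375811449) = I*sqrt(375811449)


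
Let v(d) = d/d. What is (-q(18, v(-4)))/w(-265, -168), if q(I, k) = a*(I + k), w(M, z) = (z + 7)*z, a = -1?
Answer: 19/27048 ≈ 0.00070245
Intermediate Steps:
v(d) = 1
w(M, z) = z*(7 + z) (w(M, z) = (7 + z)*z = z*(7 + z))
q(I, k) = -I - k (q(I, k) = -(I + k) = -I - k)
(-q(18, v(-4)))/w(-265, -168) = (-(-1*18 - 1*1))/((-168*(7 - 168))) = (-(-18 - 1))/((-168*(-161))) = -1*(-19)/27048 = 19*(1/27048) = 19/27048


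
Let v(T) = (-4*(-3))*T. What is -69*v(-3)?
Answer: 2484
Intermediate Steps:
v(T) = 12*T
-69*v(-3) = -828*(-3) = -69*(-36) = 2484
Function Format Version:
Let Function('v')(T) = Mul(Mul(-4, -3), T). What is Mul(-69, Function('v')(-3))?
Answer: 2484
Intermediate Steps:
Function('v')(T) = Mul(12, T)
Mul(-69, Function('v')(-3)) = Mul(-69, Mul(12, -3)) = Mul(-69, -36) = 2484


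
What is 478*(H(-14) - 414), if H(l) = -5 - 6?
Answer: -203150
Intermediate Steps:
H(l) = -11
478*(H(-14) - 414) = 478*(-11 - 414) = 478*(-425) = -203150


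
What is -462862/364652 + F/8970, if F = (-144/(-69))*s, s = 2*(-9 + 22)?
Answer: -609217779/482252270 ≈ -1.2633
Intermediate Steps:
s = 26 (s = 2*13 = 26)
F = 1248/23 (F = -144/(-69)*26 = -144*(-1/69)*26 = (48/23)*26 = 1248/23 ≈ 54.261)
-462862/364652 + F/8970 = -462862/364652 + (1248/23)/8970 = -462862*1/364652 + (1248/23)*(1/8970) = -231431/182326 + 16/2645 = -609217779/482252270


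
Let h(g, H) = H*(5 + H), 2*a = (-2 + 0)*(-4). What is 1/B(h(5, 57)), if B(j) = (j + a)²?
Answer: 1/12517444 ≈ 7.9889e-8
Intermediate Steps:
a = 4 (a = ((-2 + 0)*(-4))/2 = (-2*(-4))/2 = (½)*8 = 4)
B(j) = (4 + j)² (B(j) = (j + 4)² = (4 + j)²)
1/B(h(5, 57)) = 1/((4 + 57*(5 + 57))²) = 1/((4 + 57*62)²) = 1/((4 + 3534)²) = 1/(3538²) = 1/12517444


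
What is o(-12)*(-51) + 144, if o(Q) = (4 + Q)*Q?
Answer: -4752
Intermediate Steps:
o(Q) = Q*(4 + Q)
o(-12)*(-51) + 144 = -12*(4 - 12)*(-51) + 144 = -12*(-8)*(-51) + 144 = 96*(-51) + 144 = -4896 + 144 = -4752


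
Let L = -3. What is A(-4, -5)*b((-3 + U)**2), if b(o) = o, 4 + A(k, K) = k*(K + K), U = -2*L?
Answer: 324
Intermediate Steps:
U = 6 (U = -2*(-3) = 6)
A(k, K) = -4 + 2*K*k (A(k, K) = -4 + k*(K + K) = -4 + k*(2*K) = -4 + 2*K*k)
A(-4, -5)*b((-3 + U)**2) = (-4 + 2*(-5)*(-4))*(-3 + 6)**2 = (-4 + 40)*3**2 = 36*9 = 324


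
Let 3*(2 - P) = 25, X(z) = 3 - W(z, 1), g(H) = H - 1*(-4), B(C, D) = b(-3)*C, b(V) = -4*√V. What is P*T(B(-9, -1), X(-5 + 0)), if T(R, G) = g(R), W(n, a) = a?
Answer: -76/3 - 228*I*√3 ≈ -25.333 - 394.91*I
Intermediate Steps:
B(C, D) = -4*I*C*√3 (B(C, D) = (-4*I*√3)*C = -4*I*C*√3)
g(H) = 4 + H (g(H) = H + 4 = 4 + H)
X(z) = 2 (X(z) = 3 - 1*1 = 3 - 1 = 2)
T(R, G) = 4 + R
P = -19/3 (P = 2 - ⅓*25 = 2 - 25/3 = -19/3 ≈ -6.3333)
P*T(B(-9, -1), X(-5 + 0)) = -19*(4 - 4*I*(-9)*√3)/3 = -19*(4 + 36*I*√3)/3 = -76/3 - 228*I*√3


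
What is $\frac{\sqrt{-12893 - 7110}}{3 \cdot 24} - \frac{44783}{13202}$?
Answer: $- \frac{44783}{13202} + \frac{i \sqrt{20003}}{72} \approx -3.3921 + 1.9643 i$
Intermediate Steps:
$\frac{\sqrt{-12893 - 7110}}{3 \cdot 24} - \frac{44783}{13202} = \frac{\sqrt{-20003}}{72} - \frac{44783}{13202} = i \sqrt{20003} \cdot \frac{1}{72} - \frac{44783}{13202} = \frac{i \sqrt{20003}}{72} - \frac{44783}{13202} = - \frac{44783}{13202} + \frac{i \sqrt{20003}}{72}$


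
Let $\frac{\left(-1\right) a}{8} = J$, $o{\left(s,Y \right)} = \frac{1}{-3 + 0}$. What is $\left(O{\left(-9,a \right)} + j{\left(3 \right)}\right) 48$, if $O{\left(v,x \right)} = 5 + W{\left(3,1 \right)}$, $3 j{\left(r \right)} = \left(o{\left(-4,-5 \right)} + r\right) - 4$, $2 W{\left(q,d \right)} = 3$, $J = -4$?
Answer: $\frac{872}{3} \approx 290.67$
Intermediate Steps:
$W{\left(q,d \right)} = \frac{3}{2}$ ($W{\left(q,d \right)} = \frac{1}{2} \cdot 3 = \frac{3}{2}$)
$o{\left(s,Y \right)} = - \frac{1}{3}$ ($o{\left(s,Y \right)} = \frac{1}{-3} = - \frac{1}{3}$)
$a = 32$ ($a = \left(-8\right) \left(-4\right) = 32$)
$j{\left(r \right)} = - \frac{13}{9} + \frac{r}{3}$ ($j{\left(r \right)} = \frac{\left(- \frac{1}{3} + r\right) - 4}{3} = \frac{- \frac{13}{3} + r}{3} = - \frac{13}{9} + \frac{r}{3}$)
$O{\left(v,x \right)} = \frac{13}{2}$ ($O{\left(v,x \right)} = 5 + \frac{3}{2} = \frac{13}{2}$)
$\left(O{\left(-9,a \right)} + j{\left(3 \right)}\right) 48 = \left(\frac{13}{2} + \left(- \frac{13}{9} + \frac{1}{3} \cdot 3\right)\right) 48 = \left(\frac{13}{2} + \left(- \frac{13}{9} + 1\right)\right) 48 = \left(\frac{13}{2} - \frac{4}{9}\right) 48 = \frac{109}{18} \cdot 48 = \frac{872}{3}$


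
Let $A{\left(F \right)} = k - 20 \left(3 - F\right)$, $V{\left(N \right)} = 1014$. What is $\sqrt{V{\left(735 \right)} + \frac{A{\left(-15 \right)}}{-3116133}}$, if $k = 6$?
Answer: $\frac{4 \sqrt{68376596979387}}{1038711} \approx 31.843$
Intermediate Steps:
$A{\left(F \right)} = -54 + 20 F$ ($A{\left(F \right)} = 6 - 20 \left(3 - F\right) = 6 + \left(-60 + 20 F\right) = -54 + 20 F$)
$\sqrt{V{\left(735 \right)} + \frac{A{\left(-15 \right)}}{-3116133}} = \sqrt{1014 + \frac{-54 + 20 \left(-15\right)}{-3116133}} = \sqrt{1014 + \left(-54 - 300\right) \left(- \frac{1}{3116133}\right)} = \sqrt{1014 - - \frac{118}{1038711}} = \sqrt{1014 + \frac{118}{1038711}} = \sqrt{\frac{1053253072}{1038711}} = \frac{4 \sqrt{68376596979387}}{1038711}$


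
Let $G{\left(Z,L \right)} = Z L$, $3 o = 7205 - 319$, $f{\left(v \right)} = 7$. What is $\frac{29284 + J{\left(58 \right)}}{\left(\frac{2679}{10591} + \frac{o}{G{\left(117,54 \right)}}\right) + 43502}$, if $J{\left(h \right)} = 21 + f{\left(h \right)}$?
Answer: $\frac{1471036012992}{2183198525005} \approx 0.6738$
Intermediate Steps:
$o = \frac{6886}{3}$ ($o = \frac{7205 - 319}{3} = \frac{1}{3} \cdot 6886 = \frac{6886}{3} \approx 2295.3$)
$G{\left(Z,L \right)} = L Z$
$J{\left(h \right)} = 28$ ($J{\left(h \right)} = 21 + 7 = 28$)
$\frac{29284 + J{\left(58 \right)}}{\left(\frac{2679}{10591} + \frac{o}{G{\left(117,54 \right)}}\right) + 43502} = \frac{29284 + 28}{\left(\frac{2679}{10591} + \frac{6886}{3 \cdot 54 \cdot 117}\right) + 43502} = \frac{29312}{\left(2679 \cdot \frac{1}{10591} + \frac{6886}{3 \cdot 6318}\right) + 43502} = \frac{29312}{\left(\frac{2679}{10591} + \frac{6886}{3} \cdot \frac{1}{6318}\right) + 43502} = \frac{29312}{\left(\frac{2679}{10591} + \frac{3443}{9477}\right) + 43502} = \frac{29312}{\frac{61853696}{100370907} + 43502} = \frac{29312}{\frac{4366397050010}{100370907}} = 29312 \cdot \frac{100370907}{4366397050010} = \frac{1471036012992}{2183198525005}$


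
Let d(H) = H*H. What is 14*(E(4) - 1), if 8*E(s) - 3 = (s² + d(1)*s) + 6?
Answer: 147/4 ≈ 36.750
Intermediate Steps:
d(H) = H²
E(s) = 9/8 + s/8 + s²/8 (E(s) = 3/8 + ((s² + 1²*s) + 6)/8 = 3/8 + ((s² + 1*s) + 6)/8 = 3/8 + ((s² + s) + 6)/8 = 3/8 + ((s + s²) + 6)/8 = 3/8 + (6 + s + s²)/8 = 3/8 + (¾ + s/8 + s²/8) = 9/8 + s/8 + s²/8)
14*(E(4) - 1) = 14*((9/8 + (⅛)*4 + (⅛)*4²) - 1) = 14*((9/8 + ½ + (⅛)*16) - 1) = 14*((9/8 + ½ + 2) - 1) = 14*(29/8 - 1) = 14*(21/8) = 147/4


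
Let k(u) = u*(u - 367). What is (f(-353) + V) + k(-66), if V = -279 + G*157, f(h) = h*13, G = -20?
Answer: 20570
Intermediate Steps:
f(h) = 13*h
k(u) = u*(-367 + u)
V = -3419 (V = -279 - 20*157 = -279 - 3140 = -3419)
(f(-353) + V) + k(-66) = (13*(-353) - 3419) - 66*(-367 - 66) = (-4589 - 3419) - 66*(-433) = -8008 + 28578 = 20570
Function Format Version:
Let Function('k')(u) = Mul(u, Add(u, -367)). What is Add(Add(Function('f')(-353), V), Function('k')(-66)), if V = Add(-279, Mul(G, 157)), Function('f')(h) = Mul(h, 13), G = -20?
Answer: 20570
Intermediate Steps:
Function('f')(h) = Mul(13, h)
Function('k')(u) = Mul(u, Add(-367, u))
V = -3419 (V = Add(-279, Mul(-20, 157)) = Add(-279, -3140) = -3419)
Add(Add(Function('f')(-353), V), Function('k')(-66)) = Add(Add(Mul(13, -353), -3419), Mul(-66, Add(-367, -66))) = Add(Add(-4589, -3419), Mul(-66, -433)) = Add(-8008, 28578) = 20570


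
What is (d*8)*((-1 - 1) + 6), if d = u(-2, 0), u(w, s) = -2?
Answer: -64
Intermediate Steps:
d = -2
(d*8)*((-1 - 1) + 6) = (-2*8)*((-1 - 1) + 6) = -16*(-2 + 6) = -16*4 = -64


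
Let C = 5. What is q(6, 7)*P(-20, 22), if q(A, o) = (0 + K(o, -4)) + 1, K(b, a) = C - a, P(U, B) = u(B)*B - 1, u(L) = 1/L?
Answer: 0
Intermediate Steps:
P(U, B) = 0 (P(U, B) = B/B - 1 = 1 - 1 = 0)
K(b, a) = 5 - a
q(A, o) = 10 (q(A, o) = (0 + (5 - 1*(-4))) + 1 = (0 + (5 + 4)) + 1 = (0 + 9) + 1 = 9 + 1 = 10)
q(6, 7)*P(-20, 22) = 10*0 = 0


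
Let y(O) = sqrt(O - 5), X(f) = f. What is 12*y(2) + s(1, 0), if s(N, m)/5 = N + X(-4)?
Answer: -15 + 12*I*sqrt(3) ≈ -15.0 + 20.785*I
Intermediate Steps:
s(N, m) = -20 + 5*N (s(N, m) = 5*(N - 4) = 5*(-4 + N) = -20 + 5*N)
y(O) = sqrt(-5 + O)
12*y(2) + s(1, 0) = 12*sqrt(-5 + 2) + (-20 + 5*1) = 12*sqrt(-3) + (-20 + 5) = 12*(I*sqrt(3)) - 15 = 12*I*sqrt(3) - 15 = -15 + 12*I*sqrt(3)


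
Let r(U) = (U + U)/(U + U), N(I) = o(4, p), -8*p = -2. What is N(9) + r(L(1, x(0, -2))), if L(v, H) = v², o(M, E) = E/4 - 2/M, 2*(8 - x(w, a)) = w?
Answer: 9/16 ≈ 0.56250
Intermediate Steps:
p = ¼ (p = -⅛*(-2) = ¼ ≈ 0.25000)
x(w, a) = 8 - w/2
o(M, E) = -2/M + E/4 (o(M, E) = E*(¼) - 2/M = E/4 - 2/M = -2/M + E/4)
N(I) = -7/16 (N(I) = -2/4 + (¼)*(¼) = -2*¼ + 1/16 = -½ + 1/16 = -7/16)
r(U) = 1 (r(U) = (2*U)/((2*U)) = (2*U)*(1/(2*U)) = 1)
N(9) + r(L(1, x(0, -2))) = -7/16 + 1 = 9/16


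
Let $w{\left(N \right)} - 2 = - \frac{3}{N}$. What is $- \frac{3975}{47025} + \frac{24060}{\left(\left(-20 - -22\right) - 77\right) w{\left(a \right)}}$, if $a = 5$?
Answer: $- \frac{1006079}{4389} \approx -229.23$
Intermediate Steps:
$w{\left(N \right)} = 2 - \frac{3}{N}$
$- \frac{3975}{47025} + \frac{24060}{\left(\left(-20 - -22\right) - 77\right) w{\left(a \right)}} = - \frac{3975}{47025} + \frac{24060}{\left(\left(-20 - -22\right) - 77\right) \left(2 - \frac{3}{5}\right)} = \left(-3975\right) \frac{1}{47025} + \frac{24060}{\left(\left(-20 + 22\right) - 77\right) \left(2 - \frac{3}{5}\right)} = - \frac{53}{627} + \frac{24060}{\left(2 - 77\right) \left(2 - \frac{3}{5}\right)} = - \frac{53}{627} + \frac{24060}{\left(-75\right) \frac{7}{5}} = - \frac{53}{627} + \frac{24060}{-105} = - \frac{53}{627} + 24060 \left(- \frac{1}{105}\right) = - \frac{53}{627} - \frac{1604}{7} = - \frac{1006079}{4389}$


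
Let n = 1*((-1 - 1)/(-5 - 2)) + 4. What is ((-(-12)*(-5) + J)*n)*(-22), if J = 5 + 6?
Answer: 4620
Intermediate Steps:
J = 11
n = 30/7 (n = 1*(-2/(-7)) + 4 = 1*(-2*(-1/7)) + 4 = 1*(2/7) + 4 = 2/7 + 4 = 30/7 ≈ 4.2857)
((-(-12)*(-5) + J)*n)*(-22) = ((-(-12)*(-5) + 11)*(30/7))*(-22) = ((-4*15 + 11)*(30/7))*(-22) = ((-60 + 11)*(30/7))*(-22) = -49*30/7*(-22) = -210*(-22) = 4620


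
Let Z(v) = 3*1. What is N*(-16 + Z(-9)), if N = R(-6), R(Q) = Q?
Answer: 78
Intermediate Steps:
Z(v) = 3
N = -6
N*(-16 + Z(-9)) = -6*(-16 + 3) = -6*(-13) = 78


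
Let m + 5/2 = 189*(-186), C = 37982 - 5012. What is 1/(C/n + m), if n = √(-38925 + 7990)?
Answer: -870053062/30588890090923 + 26376*I*√30935/30588890090923 ≈ -2.8443e-5 + 1.5166e-7*I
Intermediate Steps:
C = 32970
n = I*√30935 (n = √(-30935) = I*√30935 ≈ 175.88*I)
m = -70313/2 (m = -5/2 + 189*(-186) = -5/2 - 35154 = -70313/2 ≈ -35157.)
1/(C/n + m) = 1/(32970/((I*√30935)) - 70313/2) = 1/(32970*(-I*√30935/30935) - 70313/2) = 1/(-6594*I*√30935/6187 - 70313/2) = 1/(-70313/2 - 6594*I*√30935/6187)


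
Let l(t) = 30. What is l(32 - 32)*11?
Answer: 330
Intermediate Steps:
l(32 - 32)*11 = 30*11 = 330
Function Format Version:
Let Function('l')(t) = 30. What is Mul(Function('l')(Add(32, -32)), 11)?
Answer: 330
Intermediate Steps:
Mul(Function('l')(Add(32, -32)), 11) = Mul(30, 11) = 330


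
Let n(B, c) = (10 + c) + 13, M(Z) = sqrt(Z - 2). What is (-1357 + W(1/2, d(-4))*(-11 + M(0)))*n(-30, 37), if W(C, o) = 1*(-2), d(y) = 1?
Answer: -80100 - 120*I*sqrt(2) ≈ -80100.0 - 169.71*I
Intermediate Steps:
M(Z) = sqrt(-2 + Z)
W(C, o) = -2
n(B, c) = 23 + c
(-1357 + W(1/2, d(-4))*(-11 + M(0)))*n(-30, 37) = (-1357 - 2*(-11 + sqrt(-2 + 0)))*(23 + 37) = (-1357 - 2*(-11 + sqrt(-2)))*60 = (-1357 - 2*(-11 + I*sqrt(2)))*60 = (-1357 + (22 - 2*I*sqrt(2)))*60 = (-1335 - 2*I*sqrt(2))*60 = -80100 - 120*I*sqrt(2)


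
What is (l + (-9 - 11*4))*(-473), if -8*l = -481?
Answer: -26961/8 ≈ -3370.1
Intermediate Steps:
l = 481/8 (l = -⅛*(-481) = 481/8 ≈ 60.125)
(l + (-9 - 11*4))*(-473) = (481/8 + (-9 - 11*4))*(-473) = (481/8 + (-9 - 44))*(-473) = (481/8 - 53)*(-473) = (57/8)*(-473) = -26961/8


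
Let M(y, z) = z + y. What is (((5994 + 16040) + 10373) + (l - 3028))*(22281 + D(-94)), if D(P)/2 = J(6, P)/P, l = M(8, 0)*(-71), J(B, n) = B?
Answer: 641934213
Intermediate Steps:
M(y, z) = y + z
l = -568 (l = (8 + 0)*(-71) = 8*(-71) = -568)
D(P) = 12/P (D(P) = 2*(6/P) = 12/P)
(((5994 + 16040) + 10373) + (l - 3028))*(22281 + D(-94)) = (((5994 + 16040) + 10373) + (-568 - 3028))*(22281 + 12/(-94)) = ((22034 + 10373) - 3596)*(22281 + 12*(-1/94)) = (32407 - 3596)*(22281 - 6/47) = 28811*(1047201/47) = 641934213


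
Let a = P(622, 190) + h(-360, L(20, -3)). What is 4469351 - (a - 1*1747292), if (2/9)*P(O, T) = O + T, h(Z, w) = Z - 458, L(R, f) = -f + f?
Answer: 6213807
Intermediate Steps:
L(R, f) = 0
h(Z, w) = -458 + Z
P(O, T) = 9*O/2 + 9*T/2 (P(O, T) = 9*(O + T)/2 = 9*O/2 + 9*T/2)
a = 2836 (a = ((9/2)*622 + (9/2)*190) + (-458 - 360) = (2799 + 855) - 818 = 3654 - 818 = 2836)
4469351 - (a - 1*1747292) = 4469351 - (2836 - 1*1747292) = 4469351 - (2836 - 1747292) = 4469351 - 1*(-1744456) = 4469351 + 1744456 = 6213807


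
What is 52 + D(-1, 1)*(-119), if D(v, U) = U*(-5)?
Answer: 647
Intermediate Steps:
D(v, U) = -5*U
52 + D(-1, 1)*(-119) = 52 - 5*1*(-119) = 52 - 5*(-119) = 52 + 595 = 647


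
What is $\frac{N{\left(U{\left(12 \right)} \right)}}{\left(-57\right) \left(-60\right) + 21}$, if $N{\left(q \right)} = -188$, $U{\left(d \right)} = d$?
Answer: $- \frac{188}{3441} \approx -0.054635$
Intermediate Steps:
$\frac{N{\left(U{\left(12 \right)} \right)}}{\left(-57\right) \left(-60\right) + 21} = - \frac{188}{\left(-57\right) \left(-60\right) + 21} = - \frac{188}{3420 + 21} = - \frac{188}{3441}$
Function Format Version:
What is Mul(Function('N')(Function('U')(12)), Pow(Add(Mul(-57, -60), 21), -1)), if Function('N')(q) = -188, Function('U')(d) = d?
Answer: Rational(-188, 3441) ≈ -0.054635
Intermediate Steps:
Mul(Function('N')(Function('U')(12)), Pow(Add(Mul(-57, -60), 21), -1)) = Mul(-188, Pow(Add(Mul(-57, -60), 21), -1)) = Mul(-188, Pow(Add(3420, 21), -1)) = Mul(-188, Pow(3441, -1)) = Mul(-188, Rational(1, 3441)) = Rational(-188, 3441)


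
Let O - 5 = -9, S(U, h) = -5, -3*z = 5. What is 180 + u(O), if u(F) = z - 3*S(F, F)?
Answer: 580/3 ≈ 193.33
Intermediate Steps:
z = -5/3 (z = -⅓*5 = -5/3 ≈ -1.6667)
O = -4 (O = 5 - 9 = -4)
u(F) = 40/3 (u(F) = -5/3 - 3*(-5) = -5/3 + 15 = 40/3)
180 + u(O) = 180 + 40/3 = 580/3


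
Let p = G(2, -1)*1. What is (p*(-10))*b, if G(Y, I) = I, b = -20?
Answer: -200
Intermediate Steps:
b = -20 (b = -4*5 = -20)
p = -1 (p = -1*1 = -1)
(p*(-10))*b = -1*(-10)*(-20) = 10*(-20) = -200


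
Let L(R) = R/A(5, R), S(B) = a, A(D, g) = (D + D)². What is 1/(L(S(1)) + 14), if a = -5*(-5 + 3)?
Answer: 10/141 ≈ 0.070922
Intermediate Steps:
a = 10 (a = -5*(-2) = 10)
A(D, g) = 4*D² (A(D, g) = (2*D)² = 4*D²)
S(B) = 10
L(R) = R/100 (L(R) = R/((4*5²)) = R/((4*25)) = R/100)
1/(L(S(1)) + 14) = 1/((1/100)*10 + 14) = 1/(⅒ + 14) = 1/(141/10) = 10/141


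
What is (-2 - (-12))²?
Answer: 100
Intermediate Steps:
(-2 - (-12))² = (-2 - 3*(-4))² = (-2 + 12)² = 10² = 100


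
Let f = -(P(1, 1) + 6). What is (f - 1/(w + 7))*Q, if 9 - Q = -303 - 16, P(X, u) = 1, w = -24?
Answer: -38704/17 ≈ -2276.7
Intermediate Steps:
Q = 328 (Q = 9 - (-303 - 16) = 9 - 1*(-319) = 9 + 319 = 328)
f = -7 (f = -(1 + 6) = -1*7 = -7)
(f - 1/(w + 7))*Q = (-7 - 1/(-24 + 7))*328 = (-7 - 1/(-17))*328 = (-7 - 1*(-1/17))*328 = (-7 + 1/17)*328 = -118/17*328 = -38704/17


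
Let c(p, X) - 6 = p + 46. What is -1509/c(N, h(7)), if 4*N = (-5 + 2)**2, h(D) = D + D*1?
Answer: -6036/217 ≈ -27.816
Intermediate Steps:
h(D) = 2*D (h(D) = D + D = 2*D)
N = 9/4 (N = (-5 + 2)**2/4 = (1/4)*(-3)**2 = (1/4)*9 = 9/4 ≈ 2.2500)
c(p, X) = 52 + p (c(p, X) = 6 + (p + 46) = 6 + (46 + p) = 52 + p)
-1509/c(N, h(7)) = -1509/(52 + 9/4) = -1509/217/4 = -1509*4/217 = -6036/217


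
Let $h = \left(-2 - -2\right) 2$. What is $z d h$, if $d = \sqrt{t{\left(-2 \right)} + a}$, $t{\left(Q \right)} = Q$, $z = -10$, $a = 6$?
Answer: $0$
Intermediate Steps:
$d = 2$ ($d = \sqrt{-2 + 6} = \sqrt{4} = 2$)
$h = 0$ ($h = \left(-2 + 2\right) 2 = 0 \cdot 2 = 0$)
$z d h = \left(-10\right) 2 \cdot 0 = \left(-20\right) 0 = 0$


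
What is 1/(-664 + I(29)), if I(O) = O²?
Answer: 1/177 ≈ 0.0056497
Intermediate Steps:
1/(-664 + I(29)) = 1/(-664 + 29²) = 1/(-664 + 841) = 1/177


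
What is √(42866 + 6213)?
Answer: √49079 ≈ 221.54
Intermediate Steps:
√(42866 + 6213) = √49079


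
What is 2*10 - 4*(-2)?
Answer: 28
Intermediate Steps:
2*10 - 4*(-2) = 20 + 8 = 28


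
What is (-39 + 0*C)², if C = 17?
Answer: 1521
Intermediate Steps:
(-39 + 0*C)² = (-39 + 0*17)² = (-39 + 0)² = (-39)² = 1521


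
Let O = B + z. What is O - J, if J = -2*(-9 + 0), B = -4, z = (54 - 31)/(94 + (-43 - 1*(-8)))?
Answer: -1275/59 ≈ -21.610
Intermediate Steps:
z = 23/59 (z = 23/(94 + (-43 + 8)) = 23/(94 - 35) = 23/59 ≈ 0.38983)
O = -213/59 (O = -4 + 23/59 = -213/59 ≈ -3.6102)
J = 18 (J = -2*(-9) = 18)
O - J = -213/59 - 1*18 = -213/59 - 18 = -1275/59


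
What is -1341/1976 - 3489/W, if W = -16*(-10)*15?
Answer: -421361/197600 ≈ -2.1324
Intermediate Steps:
W = 2400 (W = 160*15 = 2400)
-1341/1976 - 3489/W = -1341/1976 - 3489/2400 = -1341*1/1976 - 3489*1/2400 = -1341/1976 - 1163/800 = -421361/197600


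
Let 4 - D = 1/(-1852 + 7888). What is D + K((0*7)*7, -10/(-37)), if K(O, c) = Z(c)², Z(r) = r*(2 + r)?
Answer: 49506870623/11312435796 ≈ 4.3763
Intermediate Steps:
D = 24143/6036 (D = 4 - 1/(-1852 + 7888) = 4 - 1/6036 = 24143/6036 ≈ 3.9998)
K(O, c) = c²*(2 + c)² (K(O, c) = (c*(2 + c))² = c²*(2 + c)²)
D + K((0*7)*7, -10/(-37)) = 24143/6036 + (-10/(-37))²*(2 - 10/(-37))² = 24143/6036 + (-10*(-1/37))²*(2 - 10*(-1/37))² = 24143/6036 + (10/37)²*(2 + 10/37)² = 24143/6036 + 100*(84/37)²/1369 = 24143/6036 + (100/1369)*(7056/1369) = 24143/6036 + 705600/1874161 = 49506870623/11312435796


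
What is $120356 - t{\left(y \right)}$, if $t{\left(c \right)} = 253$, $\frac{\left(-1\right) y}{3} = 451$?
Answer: $120103$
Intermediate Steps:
$y = -1353$ ($y = \left(-3\right) 451 = -1353$)
$120356 - t{\left(y \right)} = 120356 - 253 = 120103$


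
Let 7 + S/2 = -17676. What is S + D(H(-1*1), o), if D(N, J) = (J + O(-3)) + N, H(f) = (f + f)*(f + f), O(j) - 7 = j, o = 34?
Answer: -35324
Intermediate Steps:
O(j) = 7 + j
S = -35366 (S = -14 + 2*(-17676) = -14 - 35352 = -35366)
H(f) = 4*f² (H(f) = (2*f)*(2*f) = 4*f²)
D(N, J) = 4 + J + N (D(N, J) = (J + (7 - 3)) + N = (J + 4) + N = (4 + J) + N = 4 + J + N)
S + D(H(-1*1), o) = -35366 + (4 + 34 + 4*(-1*1)²) = -35366 + (4 + 34 + 4*(-1)²) = -35366 + (4 + 34 + 4*1) = -35366 + (4 + 34 + 4) = -35366 + 42 = -35324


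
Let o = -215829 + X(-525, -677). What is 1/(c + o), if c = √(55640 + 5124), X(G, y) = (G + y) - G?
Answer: -108253/23437393636 - √15191/23437393636 ≈ -4.6241e-6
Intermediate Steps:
X(G, y) = y
o = -216506 (o = -215829 - 677 = -216506)
c = 2*√15191 (c = √60764 = 2*√15191 ≈ 246.50)
1/(c + o) = 1/(2*√15191 - 216506) = 1/(-216506 + 2*√15191)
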